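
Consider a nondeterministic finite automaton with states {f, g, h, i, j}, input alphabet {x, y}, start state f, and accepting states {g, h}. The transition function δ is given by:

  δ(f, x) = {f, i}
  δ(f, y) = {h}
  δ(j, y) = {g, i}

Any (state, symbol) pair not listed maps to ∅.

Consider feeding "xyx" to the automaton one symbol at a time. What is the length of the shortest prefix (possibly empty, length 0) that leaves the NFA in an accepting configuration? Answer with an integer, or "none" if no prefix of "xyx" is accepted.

2

Start in {f}.
Read 'x': f→{f, i}; now {f, i}.
Read 'y': f→{h}, i→∅; now {h}.
None of the earlier sets intersect F, but {h} does.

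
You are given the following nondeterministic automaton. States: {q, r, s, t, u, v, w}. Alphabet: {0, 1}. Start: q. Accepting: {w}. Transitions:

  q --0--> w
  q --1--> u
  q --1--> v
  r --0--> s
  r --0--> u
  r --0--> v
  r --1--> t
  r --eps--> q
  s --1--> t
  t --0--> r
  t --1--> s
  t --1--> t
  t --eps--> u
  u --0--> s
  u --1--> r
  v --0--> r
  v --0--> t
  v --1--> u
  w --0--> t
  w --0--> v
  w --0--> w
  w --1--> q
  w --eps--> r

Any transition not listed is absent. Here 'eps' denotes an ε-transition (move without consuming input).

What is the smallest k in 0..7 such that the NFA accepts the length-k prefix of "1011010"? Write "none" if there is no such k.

5

Start in {q}.
Read '1': q→{u, v}; now {u, v}.
Read '0': u→{s}, v→{r, t}; union {r, s, t}; ε-closure = {q, r, s, t, u}.
Read '1': q→{u, v}, r→{t}, s→{t}, t→{s, t}, u→{r}; union {r, s, t, u, v}; ε-closure = {q, r, s, t, u, v}.
Read '1': q→{u, v}, r→{t}, s→{t}, t→{s, t}, u→{r}, v→{u}; union {r, s, t, u, v}; ε-closure = {q, r, s, t, u, v}.
Read '0': q→{w}, r→{s, u, v}, s→∅, t→{r}, u→{s}, v→{r, t}; union {r, s, t, u, v, w}; ε-closure = {q, r, s, t, u, v, w}.
None of the earlier sets intersect F, but {q, r, s, t, u, v, w} does.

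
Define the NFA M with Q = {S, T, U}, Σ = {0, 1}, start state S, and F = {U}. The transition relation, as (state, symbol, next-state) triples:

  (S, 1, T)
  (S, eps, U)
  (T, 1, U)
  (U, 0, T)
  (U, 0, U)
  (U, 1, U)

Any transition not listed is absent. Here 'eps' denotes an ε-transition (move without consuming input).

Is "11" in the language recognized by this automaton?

Yes

Start: ε-closure({S}) = {S, U}.
Read '1': {S, U} → {T, U}.
Read '1': {T, U} → {U}.
The final set {U} contains the accepting state U.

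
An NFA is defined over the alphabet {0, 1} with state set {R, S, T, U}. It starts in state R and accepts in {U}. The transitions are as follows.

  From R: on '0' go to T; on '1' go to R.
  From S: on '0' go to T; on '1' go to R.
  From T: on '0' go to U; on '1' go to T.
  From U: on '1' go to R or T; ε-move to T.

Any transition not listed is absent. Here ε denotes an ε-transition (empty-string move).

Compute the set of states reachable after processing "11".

{R}

Start in {R}.
Read '1': R→{R}; now {R}.
Read '1': R→{R}; now {R}.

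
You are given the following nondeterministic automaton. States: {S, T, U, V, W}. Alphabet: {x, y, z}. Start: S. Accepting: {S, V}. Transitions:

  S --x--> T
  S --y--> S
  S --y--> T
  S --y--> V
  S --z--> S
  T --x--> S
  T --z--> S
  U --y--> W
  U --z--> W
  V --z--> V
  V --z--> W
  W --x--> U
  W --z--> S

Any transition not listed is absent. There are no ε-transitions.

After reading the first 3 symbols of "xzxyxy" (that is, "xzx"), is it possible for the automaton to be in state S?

Start in {S}.
Read 'x': S→{T}; now {T}.
Read 'z': T→{S}; now {S}.
Read 'x': S→{T}; now {T}.
State S is not in {T}.

No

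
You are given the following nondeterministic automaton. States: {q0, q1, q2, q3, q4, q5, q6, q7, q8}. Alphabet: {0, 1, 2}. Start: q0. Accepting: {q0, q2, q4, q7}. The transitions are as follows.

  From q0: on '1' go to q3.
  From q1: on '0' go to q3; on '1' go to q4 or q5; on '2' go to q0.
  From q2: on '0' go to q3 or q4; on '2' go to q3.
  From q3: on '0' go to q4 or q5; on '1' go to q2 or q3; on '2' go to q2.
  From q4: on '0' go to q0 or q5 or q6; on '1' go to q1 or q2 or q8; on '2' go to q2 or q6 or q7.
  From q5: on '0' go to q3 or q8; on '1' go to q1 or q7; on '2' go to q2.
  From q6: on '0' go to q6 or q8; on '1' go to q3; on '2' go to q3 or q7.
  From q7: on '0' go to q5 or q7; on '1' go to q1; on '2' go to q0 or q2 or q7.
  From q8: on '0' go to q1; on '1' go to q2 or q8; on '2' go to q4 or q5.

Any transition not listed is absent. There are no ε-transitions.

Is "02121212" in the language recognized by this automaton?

No

Start in {q0}.
Read '0': {q0} → ∅.
The set is empty and remains empty for the remaining 7 symbols.
The final set ∅ contains no accepting state.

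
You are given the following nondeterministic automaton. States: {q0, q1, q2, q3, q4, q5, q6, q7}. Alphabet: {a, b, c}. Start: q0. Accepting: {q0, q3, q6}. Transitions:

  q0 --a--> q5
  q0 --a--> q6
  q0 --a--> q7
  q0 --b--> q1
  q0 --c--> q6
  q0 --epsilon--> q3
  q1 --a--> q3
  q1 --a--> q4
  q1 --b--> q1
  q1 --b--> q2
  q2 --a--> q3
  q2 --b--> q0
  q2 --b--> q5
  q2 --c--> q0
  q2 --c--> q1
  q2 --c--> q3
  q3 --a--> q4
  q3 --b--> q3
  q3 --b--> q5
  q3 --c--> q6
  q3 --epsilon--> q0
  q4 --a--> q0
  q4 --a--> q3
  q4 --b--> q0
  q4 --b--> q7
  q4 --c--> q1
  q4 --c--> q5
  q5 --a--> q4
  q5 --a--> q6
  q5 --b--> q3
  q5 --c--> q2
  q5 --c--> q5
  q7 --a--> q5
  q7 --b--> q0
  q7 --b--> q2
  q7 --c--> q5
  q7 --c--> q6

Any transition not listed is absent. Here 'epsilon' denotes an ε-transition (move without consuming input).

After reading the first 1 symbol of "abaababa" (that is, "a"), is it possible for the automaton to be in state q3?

Start: ε-closure({q0}) = {q0, q3}.
Read 'a': q0→{q5, q6, q7}, q3→{q4}; now {q4, q5, q6, q7}.
State q3 is not in {q4, q5, q6, q7}.

No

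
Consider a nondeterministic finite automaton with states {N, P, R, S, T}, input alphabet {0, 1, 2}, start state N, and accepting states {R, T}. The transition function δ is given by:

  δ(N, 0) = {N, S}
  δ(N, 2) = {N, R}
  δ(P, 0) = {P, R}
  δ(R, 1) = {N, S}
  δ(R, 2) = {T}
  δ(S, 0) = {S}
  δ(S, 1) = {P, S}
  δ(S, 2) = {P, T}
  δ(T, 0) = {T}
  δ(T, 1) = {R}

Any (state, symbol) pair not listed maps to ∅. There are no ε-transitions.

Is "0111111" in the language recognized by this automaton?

No

Start in {N}.
Read '0': N→{N, S}; now {N, S}.
Read '1': N→∅, S→{P, S}; now {P, S}.
Read '1': P→∅, S→{P, S}; now {P, S}.
Read '1': P→∅, S→{P, S}; now {P, S}.
Read '1': P→∅, S→{P, S}; now {P, S}.
Read '1': P→∅, S→{P, S}; now {P, S}.
Read '1': P→∅, S→{P, S}; now {P, S}.
The final set {P, S} contains no accepting state.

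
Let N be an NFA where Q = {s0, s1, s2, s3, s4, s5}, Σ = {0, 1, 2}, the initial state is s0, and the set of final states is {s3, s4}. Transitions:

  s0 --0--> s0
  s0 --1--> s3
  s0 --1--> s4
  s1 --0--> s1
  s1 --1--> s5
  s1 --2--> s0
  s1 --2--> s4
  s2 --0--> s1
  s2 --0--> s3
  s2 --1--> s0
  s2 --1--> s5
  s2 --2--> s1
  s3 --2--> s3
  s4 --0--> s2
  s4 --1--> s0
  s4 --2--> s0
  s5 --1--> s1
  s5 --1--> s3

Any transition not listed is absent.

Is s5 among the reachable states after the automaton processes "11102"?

Start in {s0}.
Read '1': {s0} → {s3, s4}.
Read '1': {s3, s4} → {s0}.
Read '1': {s0} → {s3, s4}.
Read '0': {s3, s4} → {s2}.
Read '2': {s2} → {s1}.
State s5 is not in {s1}.

No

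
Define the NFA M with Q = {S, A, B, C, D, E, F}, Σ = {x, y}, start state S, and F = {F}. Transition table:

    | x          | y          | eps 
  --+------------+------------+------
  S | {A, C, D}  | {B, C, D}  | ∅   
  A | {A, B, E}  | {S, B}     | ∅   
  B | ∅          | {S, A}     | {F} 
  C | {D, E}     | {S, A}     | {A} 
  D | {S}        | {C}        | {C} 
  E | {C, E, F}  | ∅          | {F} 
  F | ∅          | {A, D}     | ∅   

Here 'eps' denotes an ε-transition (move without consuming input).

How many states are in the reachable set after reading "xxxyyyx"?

7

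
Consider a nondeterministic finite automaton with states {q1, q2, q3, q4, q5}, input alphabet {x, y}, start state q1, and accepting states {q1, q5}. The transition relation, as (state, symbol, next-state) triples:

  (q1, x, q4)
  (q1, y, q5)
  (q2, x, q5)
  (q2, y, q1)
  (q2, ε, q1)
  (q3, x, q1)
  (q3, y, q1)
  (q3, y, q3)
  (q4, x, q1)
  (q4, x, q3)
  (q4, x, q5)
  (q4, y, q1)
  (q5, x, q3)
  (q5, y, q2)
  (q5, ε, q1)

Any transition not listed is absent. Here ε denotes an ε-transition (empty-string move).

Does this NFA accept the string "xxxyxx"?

Yes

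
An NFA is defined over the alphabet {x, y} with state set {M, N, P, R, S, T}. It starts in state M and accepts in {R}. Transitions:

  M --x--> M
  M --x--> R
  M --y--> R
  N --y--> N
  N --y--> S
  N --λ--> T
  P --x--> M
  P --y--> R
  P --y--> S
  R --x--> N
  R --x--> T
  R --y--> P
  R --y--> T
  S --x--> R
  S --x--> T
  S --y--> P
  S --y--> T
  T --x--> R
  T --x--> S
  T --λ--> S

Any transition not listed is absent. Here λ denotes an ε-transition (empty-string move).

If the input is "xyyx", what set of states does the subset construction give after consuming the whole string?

Start in {M}.
Read 'x': {M} → {M, R}.
Read 'y': {M, R} → {P, R, S, T}.
Read 'y': {P, R, S, T} → {P, R, S, T}.
Read 'x': {P, R, S, T} → {M, N, R, S, T}.

{M, N, R, S, T}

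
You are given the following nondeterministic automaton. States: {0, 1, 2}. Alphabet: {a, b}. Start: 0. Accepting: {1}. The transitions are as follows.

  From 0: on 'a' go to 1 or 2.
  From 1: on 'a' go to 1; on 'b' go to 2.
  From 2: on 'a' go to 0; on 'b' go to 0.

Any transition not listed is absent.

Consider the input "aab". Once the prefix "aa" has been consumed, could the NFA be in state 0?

Yes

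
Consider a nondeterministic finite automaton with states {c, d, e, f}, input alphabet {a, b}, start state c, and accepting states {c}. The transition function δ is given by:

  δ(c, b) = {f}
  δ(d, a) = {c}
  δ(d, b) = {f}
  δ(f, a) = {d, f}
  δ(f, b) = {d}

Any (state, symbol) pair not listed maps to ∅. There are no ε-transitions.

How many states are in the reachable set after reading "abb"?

0

Start in {c}.
Read 'a': c→∅; now ∅.
The set is empty and remains empty for the remaining 2 symbols.
That set has 0 states.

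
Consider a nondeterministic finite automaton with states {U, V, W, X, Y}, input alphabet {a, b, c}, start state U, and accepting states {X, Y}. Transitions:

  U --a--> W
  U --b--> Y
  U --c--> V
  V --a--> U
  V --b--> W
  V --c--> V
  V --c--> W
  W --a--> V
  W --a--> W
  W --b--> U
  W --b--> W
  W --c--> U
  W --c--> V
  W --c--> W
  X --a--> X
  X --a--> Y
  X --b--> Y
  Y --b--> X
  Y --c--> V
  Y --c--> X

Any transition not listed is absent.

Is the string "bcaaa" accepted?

Yes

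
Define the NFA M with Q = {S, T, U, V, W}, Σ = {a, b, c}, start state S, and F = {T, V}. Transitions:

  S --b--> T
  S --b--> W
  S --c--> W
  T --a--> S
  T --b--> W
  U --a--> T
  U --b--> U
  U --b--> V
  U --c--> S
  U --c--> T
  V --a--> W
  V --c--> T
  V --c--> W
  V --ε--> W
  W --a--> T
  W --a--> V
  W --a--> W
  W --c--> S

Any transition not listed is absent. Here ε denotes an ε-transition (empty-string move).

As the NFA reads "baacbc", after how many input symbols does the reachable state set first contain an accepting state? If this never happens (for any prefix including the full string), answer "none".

Start in {S}.
Read 'b': {S} → {T, W}.
None of the earlier sets intersect F, but {T, W} does.

1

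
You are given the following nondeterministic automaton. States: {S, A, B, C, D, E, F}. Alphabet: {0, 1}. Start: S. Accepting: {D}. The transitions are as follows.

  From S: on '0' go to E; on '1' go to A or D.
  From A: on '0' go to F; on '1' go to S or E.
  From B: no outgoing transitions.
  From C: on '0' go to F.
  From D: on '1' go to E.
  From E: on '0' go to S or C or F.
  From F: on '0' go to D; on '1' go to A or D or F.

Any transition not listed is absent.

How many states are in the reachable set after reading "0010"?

Start in {S}.
Read '0': S→{E}; now {E}.
Read '0': E→{S, C, F}; now {S, C, F}.
Read '1': S→{A, D}, C→∅, F→{A, D, F}; now {A, D, F}.
Read '0': A→{F}, D→∅, F→{D}; now {D, F}.
That set has 2 states.

2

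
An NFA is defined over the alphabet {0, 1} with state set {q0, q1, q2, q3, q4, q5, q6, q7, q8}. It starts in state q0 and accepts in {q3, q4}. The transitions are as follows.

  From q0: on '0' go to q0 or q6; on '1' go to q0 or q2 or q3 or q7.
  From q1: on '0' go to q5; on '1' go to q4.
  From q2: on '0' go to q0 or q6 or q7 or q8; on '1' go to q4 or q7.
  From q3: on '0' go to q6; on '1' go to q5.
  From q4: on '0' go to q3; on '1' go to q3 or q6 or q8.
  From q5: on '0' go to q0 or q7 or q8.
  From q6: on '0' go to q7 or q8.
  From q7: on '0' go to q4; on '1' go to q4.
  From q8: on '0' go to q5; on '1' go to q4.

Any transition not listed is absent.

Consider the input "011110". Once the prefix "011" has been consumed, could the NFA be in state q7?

Yes

Start in {q0}.
Read '0': {q0} → {q0, q6}.
Read '1': {q0, q6} → {q0, q2, q3, q7}.
Read '1': {q0, q2, q3, q7} → {q0, q2, q3, q4, q5, q7}.
State q7 is in {q0, q2, q3, q4, q5, q7}.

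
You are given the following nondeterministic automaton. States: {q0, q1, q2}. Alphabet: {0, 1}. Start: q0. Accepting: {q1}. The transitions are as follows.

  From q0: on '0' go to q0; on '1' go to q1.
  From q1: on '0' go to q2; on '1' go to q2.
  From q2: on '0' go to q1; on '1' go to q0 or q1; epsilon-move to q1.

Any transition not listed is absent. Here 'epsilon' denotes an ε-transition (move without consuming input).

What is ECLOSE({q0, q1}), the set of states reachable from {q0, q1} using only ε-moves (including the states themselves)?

Begin with {q0, q1}.
No ε-moves leave this set, so the closure equals the set itself.

{q0, q1}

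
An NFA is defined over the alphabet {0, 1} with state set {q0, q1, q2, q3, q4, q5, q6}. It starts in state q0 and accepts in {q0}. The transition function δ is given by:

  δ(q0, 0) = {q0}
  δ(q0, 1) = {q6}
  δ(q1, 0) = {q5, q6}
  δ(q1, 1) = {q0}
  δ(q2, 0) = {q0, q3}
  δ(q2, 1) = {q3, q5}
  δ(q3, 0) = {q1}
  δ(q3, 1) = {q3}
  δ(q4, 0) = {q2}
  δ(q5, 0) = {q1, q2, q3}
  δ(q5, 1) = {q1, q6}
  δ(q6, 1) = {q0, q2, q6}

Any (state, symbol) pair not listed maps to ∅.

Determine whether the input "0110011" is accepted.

Yes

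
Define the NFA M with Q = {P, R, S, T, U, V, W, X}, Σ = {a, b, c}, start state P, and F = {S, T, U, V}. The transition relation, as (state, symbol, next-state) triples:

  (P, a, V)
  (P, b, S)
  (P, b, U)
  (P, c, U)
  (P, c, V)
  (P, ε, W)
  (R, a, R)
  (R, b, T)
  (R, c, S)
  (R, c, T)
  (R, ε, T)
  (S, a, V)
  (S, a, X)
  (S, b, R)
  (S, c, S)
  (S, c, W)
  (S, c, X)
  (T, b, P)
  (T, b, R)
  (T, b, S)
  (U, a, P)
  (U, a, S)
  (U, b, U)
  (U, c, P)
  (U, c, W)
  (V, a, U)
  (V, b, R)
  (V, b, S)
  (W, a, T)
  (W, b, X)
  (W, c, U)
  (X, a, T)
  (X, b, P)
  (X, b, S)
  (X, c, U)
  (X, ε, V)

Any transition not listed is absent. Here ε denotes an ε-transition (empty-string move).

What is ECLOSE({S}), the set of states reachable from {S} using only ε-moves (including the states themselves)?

{S}

Begin with {S}.
No ε-moves leave this set, so the closure equals the set itself.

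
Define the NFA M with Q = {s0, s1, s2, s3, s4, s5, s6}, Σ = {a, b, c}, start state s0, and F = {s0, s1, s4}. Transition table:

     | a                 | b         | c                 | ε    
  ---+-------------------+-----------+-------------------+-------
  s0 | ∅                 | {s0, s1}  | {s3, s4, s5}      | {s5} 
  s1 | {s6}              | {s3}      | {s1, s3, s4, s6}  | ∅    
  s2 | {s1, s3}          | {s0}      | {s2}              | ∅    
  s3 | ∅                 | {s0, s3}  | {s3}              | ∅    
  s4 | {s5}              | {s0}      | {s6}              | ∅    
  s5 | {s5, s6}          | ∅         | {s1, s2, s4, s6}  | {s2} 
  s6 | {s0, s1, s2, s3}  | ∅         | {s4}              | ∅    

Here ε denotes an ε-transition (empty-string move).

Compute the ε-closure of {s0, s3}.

{s0, s2, s3, s5}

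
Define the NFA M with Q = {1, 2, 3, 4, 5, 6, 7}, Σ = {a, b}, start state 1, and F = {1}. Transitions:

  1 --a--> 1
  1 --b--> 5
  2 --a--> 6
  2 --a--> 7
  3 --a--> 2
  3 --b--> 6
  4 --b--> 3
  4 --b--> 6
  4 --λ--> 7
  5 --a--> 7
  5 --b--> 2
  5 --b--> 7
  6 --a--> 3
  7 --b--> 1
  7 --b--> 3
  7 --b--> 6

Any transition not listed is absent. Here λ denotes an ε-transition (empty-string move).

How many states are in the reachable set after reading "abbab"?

Start in {1}.
Read 'a': {1} → {1}.
Read 'b': {1} → {5}.
Read 'b': {5} → {2, 7}.
Read 'a': {2, 7} → {6, 7}.
Read 'b': {6, 7} → {1, 3, 6}.
That set has 3 states.

3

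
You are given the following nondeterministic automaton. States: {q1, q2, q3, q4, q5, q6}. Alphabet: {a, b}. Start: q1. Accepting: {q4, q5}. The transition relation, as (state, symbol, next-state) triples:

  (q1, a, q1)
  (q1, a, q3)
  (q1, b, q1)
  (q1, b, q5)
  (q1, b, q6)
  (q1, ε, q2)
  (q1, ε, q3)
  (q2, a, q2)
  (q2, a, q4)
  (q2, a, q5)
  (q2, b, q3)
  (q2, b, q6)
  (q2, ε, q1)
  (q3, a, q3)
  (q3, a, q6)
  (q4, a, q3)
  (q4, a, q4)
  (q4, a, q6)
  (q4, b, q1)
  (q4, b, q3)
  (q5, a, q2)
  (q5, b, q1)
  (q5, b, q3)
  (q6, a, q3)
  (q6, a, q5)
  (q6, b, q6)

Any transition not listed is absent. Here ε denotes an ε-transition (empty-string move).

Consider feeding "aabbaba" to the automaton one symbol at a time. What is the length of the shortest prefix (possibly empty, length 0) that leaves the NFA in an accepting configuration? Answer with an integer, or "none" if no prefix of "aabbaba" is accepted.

1

Start: ε-closure({q1}) = {q1, q2, q3}.
Read 'a': q1→{q1, q3}, q2→{q2, q4, q5}, q3→{q3, q6}; now {q1, q2, q3, q4, q5, q6}.
None of the earlier sets intersect F, but {q1, q2, q3, q4, q5, q6} does.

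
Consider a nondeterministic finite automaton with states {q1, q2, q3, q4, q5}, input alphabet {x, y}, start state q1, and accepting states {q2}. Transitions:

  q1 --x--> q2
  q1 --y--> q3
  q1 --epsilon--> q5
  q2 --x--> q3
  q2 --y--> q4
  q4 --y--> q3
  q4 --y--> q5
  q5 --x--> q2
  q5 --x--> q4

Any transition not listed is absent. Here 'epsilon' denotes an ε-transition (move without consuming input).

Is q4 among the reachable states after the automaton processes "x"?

Start: ε-closure({q1}) = {q1, q5}.
Read 'x': {q1, q5} → {q2, q4}.
State q4 is in {q2, q4}.

Yes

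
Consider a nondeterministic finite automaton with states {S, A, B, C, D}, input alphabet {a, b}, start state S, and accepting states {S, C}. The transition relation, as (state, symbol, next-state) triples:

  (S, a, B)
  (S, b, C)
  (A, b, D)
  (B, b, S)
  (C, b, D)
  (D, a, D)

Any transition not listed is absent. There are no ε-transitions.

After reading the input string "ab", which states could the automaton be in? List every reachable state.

{S}

Start in {S}.
Read 'a': S→{B}; now {B}.
Read 'b': B→{S}; now {S}.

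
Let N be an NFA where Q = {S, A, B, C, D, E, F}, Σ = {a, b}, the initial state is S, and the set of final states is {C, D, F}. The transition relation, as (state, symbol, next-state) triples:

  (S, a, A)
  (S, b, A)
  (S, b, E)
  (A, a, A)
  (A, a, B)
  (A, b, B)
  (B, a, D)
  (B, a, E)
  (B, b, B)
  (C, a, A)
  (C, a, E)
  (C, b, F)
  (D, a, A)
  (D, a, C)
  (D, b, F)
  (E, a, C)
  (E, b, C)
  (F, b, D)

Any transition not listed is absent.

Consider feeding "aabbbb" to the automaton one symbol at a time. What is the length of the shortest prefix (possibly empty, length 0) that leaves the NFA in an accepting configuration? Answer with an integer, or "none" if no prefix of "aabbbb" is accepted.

Start in {S}.
Read 'a': {S} → {A}.
Read 'a': {A} → {A, B}.
Read 'b': {A, B} → {B}.
Read 'b': {B} → {B}.
Read 'b': {B} → {B}.
Read 'b': {B} → {B}.
No reachable set along the way intersects F.

none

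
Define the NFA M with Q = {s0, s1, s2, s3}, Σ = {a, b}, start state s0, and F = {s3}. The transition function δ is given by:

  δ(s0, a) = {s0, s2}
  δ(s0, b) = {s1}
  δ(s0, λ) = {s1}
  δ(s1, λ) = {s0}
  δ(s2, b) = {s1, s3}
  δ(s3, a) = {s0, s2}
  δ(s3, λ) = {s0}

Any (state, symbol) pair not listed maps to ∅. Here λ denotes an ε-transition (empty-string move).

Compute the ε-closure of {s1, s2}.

{s0, s1, s2}

Begin with {s1, s2}.
ε-move s1 → s0; add s0.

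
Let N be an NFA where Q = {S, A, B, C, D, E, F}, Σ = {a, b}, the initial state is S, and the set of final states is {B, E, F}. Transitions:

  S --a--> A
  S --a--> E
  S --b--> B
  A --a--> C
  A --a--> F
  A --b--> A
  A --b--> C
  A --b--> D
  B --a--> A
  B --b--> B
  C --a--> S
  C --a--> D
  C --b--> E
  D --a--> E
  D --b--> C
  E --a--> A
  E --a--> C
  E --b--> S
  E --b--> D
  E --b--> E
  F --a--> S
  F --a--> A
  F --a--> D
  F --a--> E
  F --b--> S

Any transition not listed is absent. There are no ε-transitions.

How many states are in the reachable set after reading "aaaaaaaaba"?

6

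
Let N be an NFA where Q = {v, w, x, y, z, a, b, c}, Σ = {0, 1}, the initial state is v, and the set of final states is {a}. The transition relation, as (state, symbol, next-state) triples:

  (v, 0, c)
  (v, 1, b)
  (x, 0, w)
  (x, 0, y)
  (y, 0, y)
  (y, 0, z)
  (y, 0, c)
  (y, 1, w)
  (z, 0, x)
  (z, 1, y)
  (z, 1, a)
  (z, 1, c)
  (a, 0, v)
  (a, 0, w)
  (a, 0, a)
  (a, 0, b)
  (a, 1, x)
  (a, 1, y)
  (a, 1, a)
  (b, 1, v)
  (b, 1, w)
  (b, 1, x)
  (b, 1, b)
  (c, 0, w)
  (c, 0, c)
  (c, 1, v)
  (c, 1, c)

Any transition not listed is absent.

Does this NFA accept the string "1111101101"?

Start in {v}.
Read '1': v→{b}; now {b}.
Read '1': b→{v, w, x, b}; now {v, w, x, b}.
Read '1': v→{b}, w→∅, x→∅, b→{v, w, x, b}; now {v, w, x, b}.
Read '1': v→{b}, w→∅, x→∅, b→{v, w, x, b}; now {v, w, x, b}.
Read '1': v→{b}, w→∅, x→∅, b→{v, w, x, b}; now {v, w, x, b}.
Read '0': v→{c}, w→∅, x→{w, y}, b→∅; now {w, y, c}.
Read '1': w→∅, y→{w}, c→{v, c}; now {v, w, c}.
Read '1': v→{b}, w→∅, c→{v, c}; now {v, b, c}.
Read '0': v→{c}, b→∅, c→{w, c}; now {w, c}.
Read '1': w→∅, c→{v, c}; now {v, c}.
The final set {v, c} contains no accepting state.

No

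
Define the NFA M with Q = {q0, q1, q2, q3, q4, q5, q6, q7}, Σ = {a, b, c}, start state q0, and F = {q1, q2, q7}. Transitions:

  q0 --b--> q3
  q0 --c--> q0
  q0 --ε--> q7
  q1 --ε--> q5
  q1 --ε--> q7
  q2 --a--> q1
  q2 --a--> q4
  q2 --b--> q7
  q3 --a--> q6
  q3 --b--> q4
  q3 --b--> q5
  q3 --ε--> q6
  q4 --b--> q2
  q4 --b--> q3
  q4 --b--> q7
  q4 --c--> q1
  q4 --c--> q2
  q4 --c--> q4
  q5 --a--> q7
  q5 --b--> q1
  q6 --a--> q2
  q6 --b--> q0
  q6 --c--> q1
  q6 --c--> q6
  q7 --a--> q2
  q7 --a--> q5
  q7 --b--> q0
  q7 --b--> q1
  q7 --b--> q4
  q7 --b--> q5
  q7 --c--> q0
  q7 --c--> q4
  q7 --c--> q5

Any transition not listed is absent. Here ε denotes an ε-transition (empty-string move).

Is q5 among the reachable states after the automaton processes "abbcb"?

Yes

Start: ε-closure({q0}) = {q0, q7}.
Read 'a': q0→∅, q7→{q2, q5}; now {q2, q5}.
Read 'b': q2→{q7}, q5→{q1}; union {q1, q7}; ε-closure = {q1, q5, q7}.
Read 'b': q1→∅, q5→{q1}, q7→{q0, q1, q4, q5}; union {q0, q1, q4, q5}; ε-closure = {q0, q1, q4, q5, q7}.
Read 'c': q0→{q0}, q1→∅, q4→{q1, q2, q4}, q5→∅, q7→{q0, q4, q5}; union {q0, q1, q2, q4, q5}; ε-closure = {q0, q1, q2, q4, q5, q7}.
Read 'b': q0→{q3}, q1→∅, q2→{q7}, q4→{q2, q3, q7}, q5→{q1}, q7→{q0, q1, q4, q5}; union {q0, q1, q2, q3, q4, q5, q7}; ε-closure = {q0, q1, q2, q3, q4, q5, q6, q7}.
State q5 is in {q0, q1, q2, q3, q4, q5, q6, q7}.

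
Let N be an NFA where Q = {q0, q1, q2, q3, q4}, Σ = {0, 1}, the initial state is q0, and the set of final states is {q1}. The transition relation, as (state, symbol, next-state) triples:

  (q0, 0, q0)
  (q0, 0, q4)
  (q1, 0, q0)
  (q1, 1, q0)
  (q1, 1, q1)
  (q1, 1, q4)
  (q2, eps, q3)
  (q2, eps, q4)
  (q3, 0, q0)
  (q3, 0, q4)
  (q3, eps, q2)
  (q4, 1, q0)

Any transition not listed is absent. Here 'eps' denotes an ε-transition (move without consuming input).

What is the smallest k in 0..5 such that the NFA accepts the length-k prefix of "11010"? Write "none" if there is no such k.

Start in {q0}.
Read '1': q0→∅; now ∅.
The set is empty and remains empty for the remaining 4 symbols.
No reachable set along the way intersects F.

none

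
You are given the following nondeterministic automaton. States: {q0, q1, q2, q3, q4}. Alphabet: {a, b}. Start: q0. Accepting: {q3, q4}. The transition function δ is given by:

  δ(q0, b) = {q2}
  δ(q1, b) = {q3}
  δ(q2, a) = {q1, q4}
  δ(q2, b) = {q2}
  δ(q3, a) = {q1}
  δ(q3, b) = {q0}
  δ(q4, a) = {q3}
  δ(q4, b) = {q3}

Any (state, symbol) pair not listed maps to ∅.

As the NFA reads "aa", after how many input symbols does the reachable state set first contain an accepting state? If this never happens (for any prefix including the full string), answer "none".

none

Start in {q0}.
Read 'a': {q0} → ∅.
The set is empty and remains empty for the remaining 1 symbol.
No reachable set along the way intersects F.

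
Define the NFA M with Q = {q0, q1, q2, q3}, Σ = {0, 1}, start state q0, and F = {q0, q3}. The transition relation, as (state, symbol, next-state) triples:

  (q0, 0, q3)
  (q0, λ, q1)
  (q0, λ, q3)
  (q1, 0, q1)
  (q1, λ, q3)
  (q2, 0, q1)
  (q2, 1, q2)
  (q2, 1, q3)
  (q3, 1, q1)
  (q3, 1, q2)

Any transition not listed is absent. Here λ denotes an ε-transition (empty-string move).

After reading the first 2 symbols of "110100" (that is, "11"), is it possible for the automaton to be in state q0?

Start: ε-closure({q0}) = {q0, q1, q3}.
Read '1': q0→∅, q1→∅, q3→{q1, q2}; union {q1, q2}; ε-closure = {q1, q2, q3}.
Read '1': q1→∅, q2→{q2, q3}, q3→{q1, q2}; now {q1, q2, q3}.
State q0 is not in {q1, q2, q3}.

No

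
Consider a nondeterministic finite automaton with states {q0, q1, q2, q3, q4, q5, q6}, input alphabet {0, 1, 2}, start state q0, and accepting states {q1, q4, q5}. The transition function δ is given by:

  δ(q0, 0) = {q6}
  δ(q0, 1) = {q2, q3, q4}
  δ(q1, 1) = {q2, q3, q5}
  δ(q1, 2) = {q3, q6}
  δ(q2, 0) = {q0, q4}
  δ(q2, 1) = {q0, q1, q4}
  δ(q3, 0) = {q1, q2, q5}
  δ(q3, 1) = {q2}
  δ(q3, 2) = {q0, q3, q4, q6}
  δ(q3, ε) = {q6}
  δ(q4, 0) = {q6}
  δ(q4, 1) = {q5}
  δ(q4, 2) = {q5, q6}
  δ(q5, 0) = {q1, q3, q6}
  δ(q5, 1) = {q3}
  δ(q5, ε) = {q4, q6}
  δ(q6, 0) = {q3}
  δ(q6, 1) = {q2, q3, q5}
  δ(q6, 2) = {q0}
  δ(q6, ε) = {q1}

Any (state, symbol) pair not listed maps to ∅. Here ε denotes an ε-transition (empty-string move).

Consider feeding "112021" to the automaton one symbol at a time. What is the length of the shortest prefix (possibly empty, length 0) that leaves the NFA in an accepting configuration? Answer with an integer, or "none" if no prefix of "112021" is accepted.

Start in {q0}.
Read '1': q0→{q2, q3, q4}; union {q2, q3, q4}; ε-closure = {q1, q2, q3, q4, q6}.
None of the earlier sets intersect F, but {q1, q2, q3, q4, q6} does.

1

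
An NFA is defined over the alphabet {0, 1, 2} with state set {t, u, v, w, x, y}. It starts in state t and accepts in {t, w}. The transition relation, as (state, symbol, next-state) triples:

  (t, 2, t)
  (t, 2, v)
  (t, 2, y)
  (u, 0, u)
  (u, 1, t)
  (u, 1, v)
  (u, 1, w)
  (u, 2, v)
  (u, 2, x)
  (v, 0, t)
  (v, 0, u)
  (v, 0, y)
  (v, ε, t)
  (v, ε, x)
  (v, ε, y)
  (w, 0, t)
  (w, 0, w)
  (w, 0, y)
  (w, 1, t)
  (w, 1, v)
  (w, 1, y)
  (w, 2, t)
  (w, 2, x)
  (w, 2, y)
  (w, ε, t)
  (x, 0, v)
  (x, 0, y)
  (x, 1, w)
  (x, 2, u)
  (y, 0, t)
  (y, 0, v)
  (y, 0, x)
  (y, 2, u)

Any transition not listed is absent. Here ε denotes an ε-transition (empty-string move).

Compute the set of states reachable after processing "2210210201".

{t, v, w, x, y}

Start in {t}.
Read '2': t→{t, v, y}; union {t, v, y}; ε-closure = {t, v, x, y}.
Read '2': t→{t, v, y}, v→∅, x→{u}, y→{u}; union {t, u, v, y}; ε-closure = {t, u, v, x, y}.
Read '1': t→∅, u→{t, v, w}, v→∅, x→{w}, y→∅; union {t, v, w}; ε-closure = {t, v, w, x, y}.
Read '0': t→∅, v→{t, u, y}, w→{t, w, y}, x→{v, y}, y→{t, v, x}; now {t, u, v, w, x, y}.
Read '2': t→{t, v, y}, u→{v, x}, v→∅, w→{t, x, y}, x→{u}, y→{u}; now {t, u, v, x, y}.
Read '1': t→∅, u→{t, v, w}, v→∅, x→{w}, y→∅; union {t, v, w}; ε-closure = {t, v, w, x, y}.
Read '0': t→∅, v→{t, u, y}, w→{t, w, y}, x→{v, y}, y→{t, v, x}; now {t, u, v, w, x, y}.
Read '2': t→{t, v, y}, u→{v, x}, v→∅, w→{t, x, y}, x→{u}, y→{u}; now {t, u, v, x, y}.
Read '0': t→∅, u→{u}, v→{t, u, y}, x→{v, y}, y→{t, v, x}; now {t, u, v, x, y}.
Read '1': t→∅, u→{t, v, w}, v→∅, x→{w}, y→∅; union {t, v, w}; ε-closure = {t, v, w, x, y}.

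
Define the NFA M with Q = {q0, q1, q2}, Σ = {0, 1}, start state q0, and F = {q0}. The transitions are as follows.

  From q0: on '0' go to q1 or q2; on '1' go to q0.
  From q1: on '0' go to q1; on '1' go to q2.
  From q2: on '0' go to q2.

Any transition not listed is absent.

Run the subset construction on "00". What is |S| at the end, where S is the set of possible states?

2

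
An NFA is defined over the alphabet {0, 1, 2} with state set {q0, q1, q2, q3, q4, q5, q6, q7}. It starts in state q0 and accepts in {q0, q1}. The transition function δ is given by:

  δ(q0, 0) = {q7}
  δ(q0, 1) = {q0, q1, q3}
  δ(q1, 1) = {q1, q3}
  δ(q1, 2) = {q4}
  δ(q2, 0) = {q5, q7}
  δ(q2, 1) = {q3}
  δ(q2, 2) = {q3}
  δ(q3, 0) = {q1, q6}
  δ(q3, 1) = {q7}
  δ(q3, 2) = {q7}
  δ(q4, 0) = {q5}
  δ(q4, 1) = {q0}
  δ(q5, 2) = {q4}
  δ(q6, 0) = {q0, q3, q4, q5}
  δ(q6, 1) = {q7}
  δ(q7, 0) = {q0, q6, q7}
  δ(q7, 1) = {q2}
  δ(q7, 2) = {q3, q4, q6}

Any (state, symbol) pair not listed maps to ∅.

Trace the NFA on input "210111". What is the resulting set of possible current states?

Start in {q0}.
Read '2': {q0} → ∅.
The set is empty and remains empty for the remaining 5 symbols.

∅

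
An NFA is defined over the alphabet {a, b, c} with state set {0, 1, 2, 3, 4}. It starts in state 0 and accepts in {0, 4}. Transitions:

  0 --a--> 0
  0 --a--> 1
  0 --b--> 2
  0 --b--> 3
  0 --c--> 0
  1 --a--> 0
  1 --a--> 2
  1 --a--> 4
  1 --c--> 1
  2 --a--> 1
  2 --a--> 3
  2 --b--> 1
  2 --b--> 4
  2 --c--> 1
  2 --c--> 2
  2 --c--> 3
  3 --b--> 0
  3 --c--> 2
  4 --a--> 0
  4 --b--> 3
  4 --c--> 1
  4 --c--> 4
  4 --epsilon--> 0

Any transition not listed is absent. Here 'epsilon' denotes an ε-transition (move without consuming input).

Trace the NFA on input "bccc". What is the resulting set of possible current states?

Start in {0}.
Read 'b': {0} → {2, 3}.
Read 'c': {2, 3} → {1, 2, 3}.
Read 'c': {1, 2, 3} → {1, 2, 3}.
Read 'c': {1, 2, 3} → {1, 2, 3}.

{1, 2, 3}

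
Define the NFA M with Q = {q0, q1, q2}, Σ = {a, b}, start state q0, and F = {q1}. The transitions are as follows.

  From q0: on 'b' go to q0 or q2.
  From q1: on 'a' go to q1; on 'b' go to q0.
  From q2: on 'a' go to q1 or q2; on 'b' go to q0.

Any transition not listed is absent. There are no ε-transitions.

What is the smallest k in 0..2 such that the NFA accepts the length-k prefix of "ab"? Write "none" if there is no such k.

Start in {q0}.
Read 'a': {q0} → ∅.
The set is empty and remains empty for the remaining 1 symbol.
No reachable set along the way intersects F.

none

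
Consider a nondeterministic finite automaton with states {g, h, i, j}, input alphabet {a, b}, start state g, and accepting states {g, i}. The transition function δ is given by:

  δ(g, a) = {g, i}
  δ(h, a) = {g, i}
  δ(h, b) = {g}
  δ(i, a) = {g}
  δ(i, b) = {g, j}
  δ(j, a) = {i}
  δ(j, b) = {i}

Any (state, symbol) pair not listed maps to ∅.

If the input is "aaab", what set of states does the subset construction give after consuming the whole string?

{g, j}

Start in {g}.
Read 'a': g→{g, i}; now {g, i}.
Read 'a': g→{g, i}, i→{g}; now {g, i}.
Read 'a': g→{g, i}, i→{g}; now {g, i}.
Read 'b': g→∅, i→{g, j}; now {g, j}.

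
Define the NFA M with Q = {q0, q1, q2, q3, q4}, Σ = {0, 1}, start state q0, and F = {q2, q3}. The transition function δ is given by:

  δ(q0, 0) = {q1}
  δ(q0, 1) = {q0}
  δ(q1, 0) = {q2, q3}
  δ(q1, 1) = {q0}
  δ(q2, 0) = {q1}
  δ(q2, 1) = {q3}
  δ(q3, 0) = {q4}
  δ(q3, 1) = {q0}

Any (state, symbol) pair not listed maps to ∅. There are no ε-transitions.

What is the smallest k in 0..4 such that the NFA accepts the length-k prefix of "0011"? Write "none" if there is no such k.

Start in {q0}.
Read '0': q0→{q1}; now {q1}.
Read '0': q1→{q2, q3}; now {q2, q3}.
None of the earlier sets intersect F, but {q2, q3} does.

2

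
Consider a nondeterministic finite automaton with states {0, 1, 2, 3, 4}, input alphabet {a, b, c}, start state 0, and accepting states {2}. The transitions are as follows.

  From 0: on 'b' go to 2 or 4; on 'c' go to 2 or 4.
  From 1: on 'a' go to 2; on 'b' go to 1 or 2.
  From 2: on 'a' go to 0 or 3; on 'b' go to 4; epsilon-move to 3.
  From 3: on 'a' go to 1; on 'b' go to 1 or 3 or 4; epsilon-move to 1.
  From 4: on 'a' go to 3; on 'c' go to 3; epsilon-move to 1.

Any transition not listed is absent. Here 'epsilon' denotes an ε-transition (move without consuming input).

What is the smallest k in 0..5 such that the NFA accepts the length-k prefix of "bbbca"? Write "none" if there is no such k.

1

Start in {0}.
Read 'b': 0→{2, 4}; union {2, 4}; ε-closure = {1, 2, 3, 4}.
None of the earlier sets intersect F, but {1, 2, 3, 4} does.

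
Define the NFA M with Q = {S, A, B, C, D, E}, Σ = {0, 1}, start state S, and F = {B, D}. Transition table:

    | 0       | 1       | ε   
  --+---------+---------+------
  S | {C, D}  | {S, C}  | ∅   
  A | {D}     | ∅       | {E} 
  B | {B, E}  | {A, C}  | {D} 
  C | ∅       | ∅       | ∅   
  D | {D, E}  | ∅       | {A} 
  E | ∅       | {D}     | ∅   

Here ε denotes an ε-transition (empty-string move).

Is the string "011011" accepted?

Yes

Start in {S}.
Read '0': S→{C, D}; union {C, D}; ε-closure = {A, C, D, E}.
Read '1': A→∅, C→∅, D→∅, E→{D}; union {D}; ε-closure = {A, D, E}.
Read '1': A→∅, D→∅, E→{D}; union {D}; ε-closure = {A, D, E}.
Read '0': A→{D}, D→{D, E}, E→∅; union {D, E}; ε-closure = {A, D, E}.
Read '1': A→∅, D→∅, E→{D}; union {D}; ε-closure = {A, D, E}.
Read '1': A→∅, D→∅, E→{D}; union {D}; ε-closure = {A, D, E}.
The final set {A, D, E} contains the accepting state D.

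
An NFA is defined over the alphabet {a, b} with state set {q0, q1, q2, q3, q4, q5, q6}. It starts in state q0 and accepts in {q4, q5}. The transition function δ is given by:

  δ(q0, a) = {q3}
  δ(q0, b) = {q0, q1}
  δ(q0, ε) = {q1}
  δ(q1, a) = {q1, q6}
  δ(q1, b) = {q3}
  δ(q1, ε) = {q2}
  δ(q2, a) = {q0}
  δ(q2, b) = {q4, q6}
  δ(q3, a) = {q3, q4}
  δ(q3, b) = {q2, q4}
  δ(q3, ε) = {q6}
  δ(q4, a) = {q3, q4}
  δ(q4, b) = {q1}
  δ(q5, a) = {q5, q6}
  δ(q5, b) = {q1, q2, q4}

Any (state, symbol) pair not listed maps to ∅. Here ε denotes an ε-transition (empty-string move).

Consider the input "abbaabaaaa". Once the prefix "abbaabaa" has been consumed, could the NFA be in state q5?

Start: ε-closure({q0}) = {q0, q1, q2}.
Read 'a': q0→{q3}, q1→{q1, q6}, q2→{q0}; union {q0, q1, q3, q6}; ε-closure = {q0, q1, q2, q3, q6}.
Read 'b': q0→{q0, q1}, q1→{q3}, q2→{q4, q6}, q3→{q2, q4}, q6→∅; now {q0, q1, q2, q3, q4, q6}.
Read 'b': q0→{q0, q1}, q1→{q3}, q2→{q4, q6}, q3→{q2, q4}, q4→{q1}, q6→∅; now {q0, q1, q2, q3, q4, q6}.
Read 'a': q0→{q3}, q1→{q1, q6}, q2→{q0}, q3→{q3, q4}, q4→{q3, q4}, q6→∅; union {q0, q1, q3, q4, q6}; ε-closure = {q0, q1, q2, q3, q4, q6}.
Read 'a': q0→{q3}, q1→{q1, q6}, q2→{q0}, q3→{q3, q4}, q4→{q3, q4}, q6→∅; union {q0, q1, q3, q4, q6}; ε-closure = {q0, q1, q2, q3, q4, q6}.
Read 'b': q0→{q0, q1}, q1→{q3}, q2→{q4, q6}, q3→{q2, q4}, q4→{q1}, q6→∅; now {q0, q1, q2, q3, q4, q6}.
Read 'a': q0→{q3}, q1→{q1, q6}, q2→{q0}, q3→{q3, q4}, q4→{q3, q4}, q6→∅; union {q0, q1, q3, q4, q6}; ε-closure = {q0, q1, q2, q3, q4, q6}.
Read 'a': q0→{q3}, q1→{q1, q6}, q2→{q0}, q3→{q3, q4}, q4→{q3, q4}, q6→∅; union {q0, q1, q3, q4, q6}; ε-closure = {q0, q1, q2, q3, q4, q6}.
State q5 is not in {q0, q1, q2, q3, q4, q6}.

No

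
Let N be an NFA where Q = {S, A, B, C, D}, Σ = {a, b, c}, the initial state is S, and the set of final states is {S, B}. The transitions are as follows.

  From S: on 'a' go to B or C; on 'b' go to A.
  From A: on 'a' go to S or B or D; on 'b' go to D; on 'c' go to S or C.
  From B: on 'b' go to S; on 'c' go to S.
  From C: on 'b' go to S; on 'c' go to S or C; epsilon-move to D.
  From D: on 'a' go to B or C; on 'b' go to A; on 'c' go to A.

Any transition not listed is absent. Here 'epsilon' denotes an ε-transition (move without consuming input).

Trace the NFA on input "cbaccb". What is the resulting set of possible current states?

Start in {S}.
Read 'c': S→∅; now ∅.
The set is empty and remains empty for the remaining 5 symbols.

∅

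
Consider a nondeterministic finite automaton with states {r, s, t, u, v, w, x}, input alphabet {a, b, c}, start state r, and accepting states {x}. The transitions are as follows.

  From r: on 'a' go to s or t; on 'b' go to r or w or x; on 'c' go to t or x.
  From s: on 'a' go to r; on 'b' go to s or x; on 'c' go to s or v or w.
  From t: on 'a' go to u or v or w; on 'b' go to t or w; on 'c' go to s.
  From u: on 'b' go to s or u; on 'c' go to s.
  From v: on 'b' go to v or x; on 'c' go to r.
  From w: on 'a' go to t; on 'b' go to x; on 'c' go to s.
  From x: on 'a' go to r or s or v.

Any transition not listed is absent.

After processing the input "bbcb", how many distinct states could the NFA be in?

4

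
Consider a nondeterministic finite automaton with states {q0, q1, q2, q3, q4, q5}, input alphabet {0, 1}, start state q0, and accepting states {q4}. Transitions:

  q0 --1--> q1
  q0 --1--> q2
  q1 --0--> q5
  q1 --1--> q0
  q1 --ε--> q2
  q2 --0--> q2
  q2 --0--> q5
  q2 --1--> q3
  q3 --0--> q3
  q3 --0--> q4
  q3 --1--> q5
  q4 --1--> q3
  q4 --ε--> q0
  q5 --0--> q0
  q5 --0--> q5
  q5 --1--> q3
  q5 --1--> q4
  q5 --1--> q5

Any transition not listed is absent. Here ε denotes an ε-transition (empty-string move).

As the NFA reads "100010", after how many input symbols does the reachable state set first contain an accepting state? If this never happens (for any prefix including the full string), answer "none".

5

Start in {q0}.
Read '1': q0→{q1, q2}; now {q1, q2}.
Read '0': q1→{q5}, q2→{q2, q5}; now {q2, q5}.
Read '0': q2→{q2, q5}, q5→{q0, q5}; now {q0, q2, q5}.
Read '0': q0→∅, q2→{q2, q5}, q5→{q0, q5}; now {q0, q2, q5}.
Read '1': q0→{q1, q2}, q2→{q3}, q5→{q3, q4, q5}; union {q1, q2, q3, q4, q5}; ε-closure = {q0, q1, q2, q3, q4, q5}.
None of the earlier sets intersect F, but {q0, q1, q2, q3, q4, q5} does.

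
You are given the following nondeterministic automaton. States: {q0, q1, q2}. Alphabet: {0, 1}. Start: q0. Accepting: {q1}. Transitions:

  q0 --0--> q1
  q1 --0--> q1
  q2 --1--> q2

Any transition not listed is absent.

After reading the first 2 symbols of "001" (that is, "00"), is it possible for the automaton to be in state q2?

Start in {q0}.
Read '0': q0→{q1}; now {q1}.
Read '0': q1→{q1}; now {q1}.
State q2 is not in {q1}.

No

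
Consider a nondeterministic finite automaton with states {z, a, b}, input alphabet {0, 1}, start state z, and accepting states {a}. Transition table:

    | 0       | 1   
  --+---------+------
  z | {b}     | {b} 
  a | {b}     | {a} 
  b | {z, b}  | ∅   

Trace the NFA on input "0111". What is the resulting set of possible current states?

Start in {z}.
Read '0': {z} → {b}.
Read '1': {b} → ∅.
The set is empty and remains empty for the remaining 2 symbols.

∅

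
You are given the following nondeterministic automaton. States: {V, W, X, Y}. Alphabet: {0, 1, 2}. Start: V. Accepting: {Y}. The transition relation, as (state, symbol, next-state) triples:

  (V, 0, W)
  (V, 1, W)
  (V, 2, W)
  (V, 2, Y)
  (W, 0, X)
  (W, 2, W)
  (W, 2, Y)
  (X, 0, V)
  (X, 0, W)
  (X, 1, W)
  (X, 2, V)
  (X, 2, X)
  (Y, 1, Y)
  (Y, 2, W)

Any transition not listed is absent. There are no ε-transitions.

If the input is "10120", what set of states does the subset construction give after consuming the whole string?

{X}

Start in {V}.
Read '1': {V} → {W}.
Read '0': {W} → {X}.
Read '1': {X} → {W}.
Read '2': {W} → {W, Y}.
Read '0': {W, Y} → {X}.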